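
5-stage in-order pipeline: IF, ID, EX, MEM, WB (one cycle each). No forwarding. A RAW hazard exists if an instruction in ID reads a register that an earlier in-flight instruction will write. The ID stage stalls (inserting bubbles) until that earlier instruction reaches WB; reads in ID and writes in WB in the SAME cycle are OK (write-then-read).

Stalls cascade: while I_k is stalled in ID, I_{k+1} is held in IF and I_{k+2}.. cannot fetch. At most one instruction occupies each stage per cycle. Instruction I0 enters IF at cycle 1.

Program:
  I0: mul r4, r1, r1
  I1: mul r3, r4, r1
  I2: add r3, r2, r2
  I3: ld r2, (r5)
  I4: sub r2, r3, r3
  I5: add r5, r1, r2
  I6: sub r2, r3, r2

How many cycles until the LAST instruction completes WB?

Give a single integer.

Answer: 16

Derivation:
I0 mul r4 <- r1,r1: IF@1 ID@2 stall=0 (-) EX@3 MEM@4 WB@5
I1 mul r3 <- r4,r1: IF@2 ID@3 stall=2 (RAW on I0.r4 (WB@5)) EX@6 MEM@7 WB@8
I2 add r3 <- r2,r2: IF@3 ID@6 stall=0 (-) EX@7 MEM@8 WB@9
I3 ld r2 <- r5: IF@6 ID@7 stall=0 (-) EX@8 MEM@9 WB@10
I4 sub r2 <- r3,r3: IF@7 ID@8 stall=1 (RAW on I2.r3 (WB@9)) EX@10 MEM@11 WB@12
I5 add r5 <- r1,r2: IF@8 ID@10 stall=2 (RAW on I4.r2 (WB@12)) EX@13 MEM@14 WB@15
I6 sub r2 <- r3,r2: IF@10 ID@13 stall=0 (-) EX@14 MEM@15 WB@16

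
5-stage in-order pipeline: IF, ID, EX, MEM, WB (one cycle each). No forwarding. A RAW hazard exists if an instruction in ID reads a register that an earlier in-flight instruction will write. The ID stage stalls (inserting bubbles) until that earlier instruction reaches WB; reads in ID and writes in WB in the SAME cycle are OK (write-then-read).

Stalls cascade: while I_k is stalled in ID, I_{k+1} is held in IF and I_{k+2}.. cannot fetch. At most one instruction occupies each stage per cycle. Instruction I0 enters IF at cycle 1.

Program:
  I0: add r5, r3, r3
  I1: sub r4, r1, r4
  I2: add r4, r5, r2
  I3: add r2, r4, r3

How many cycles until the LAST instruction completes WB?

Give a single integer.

I0 add r5 <- r3,r3: IF@1 ID@2 stall=0 (-) EX@3 MEM@4 WB@5
I1 sub r4 <- r1,r4: IF@2 ID@3 stall=0 (-) EX@4 MEM@5 WB@6
I2 add r4 <- r5,r2: IF@3 ID@4 stall=1 (RAW on I0.r5 (WB@5)) EX@6 MEM@7 WB@8
I3 add r2 <- r4,r3: IF@4 ID@6 stall=2 (RAW on I2.r4 (WB@8)) EX@9 MEM@10 WB@11

Answer: 11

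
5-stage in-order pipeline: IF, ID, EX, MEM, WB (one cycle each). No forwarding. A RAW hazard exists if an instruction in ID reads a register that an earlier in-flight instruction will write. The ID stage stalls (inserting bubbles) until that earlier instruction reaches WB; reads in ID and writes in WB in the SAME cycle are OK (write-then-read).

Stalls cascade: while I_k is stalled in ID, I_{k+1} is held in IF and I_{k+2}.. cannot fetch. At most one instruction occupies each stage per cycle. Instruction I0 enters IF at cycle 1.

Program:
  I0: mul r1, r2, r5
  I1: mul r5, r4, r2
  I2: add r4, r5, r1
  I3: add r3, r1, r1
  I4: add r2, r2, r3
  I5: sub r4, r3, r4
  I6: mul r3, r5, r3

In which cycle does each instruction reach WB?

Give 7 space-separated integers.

Answer: 5 6 9 10 13 14 15

Derivation:
I0 mul r1 <- r2,r5: IF@1 ID@2 stall=0 (-) EX@3 MEM@4 WB@5
I1 mul r5 <- r4,r2: IF@2 ID@3 stall=0 (-) EX@4 MEM@5 WB@6
I2 add r4 <- r5,r1: IF@3 ID@4 stall=2 (RAW on I1.r5 (WB@6)) EX@7 MEM@8 WB@9
I3 add r3 <- r1,r1: IF@4 ID@7 stall=0 (-) EX@8 MEM@9 WB@10
I4 add r2 <- r2,r3: IF@7 ID@8 stall=2 (RAW on I3.r3 (WB@10)) EX@11 MEM@12 WB@13
I5 sub r4 <- r3,r4: IF@8 ID@11 stall=0 (-) EX@12 MEM@13 WB@14
I6 mul r3 <- r5,r3: IF@11 ID@12 stall=0 (-) EX@13 MEM@14 WB@15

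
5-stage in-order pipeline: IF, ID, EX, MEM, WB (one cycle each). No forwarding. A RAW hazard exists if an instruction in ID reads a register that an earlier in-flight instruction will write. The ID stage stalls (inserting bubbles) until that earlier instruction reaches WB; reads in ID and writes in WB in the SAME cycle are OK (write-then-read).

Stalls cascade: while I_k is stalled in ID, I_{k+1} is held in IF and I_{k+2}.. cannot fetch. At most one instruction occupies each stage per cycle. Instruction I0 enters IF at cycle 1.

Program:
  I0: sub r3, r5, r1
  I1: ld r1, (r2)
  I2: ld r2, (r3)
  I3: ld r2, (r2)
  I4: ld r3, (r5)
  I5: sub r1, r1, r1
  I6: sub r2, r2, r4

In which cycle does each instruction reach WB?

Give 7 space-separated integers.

I0 sub r3 <- r5,r1: IF@1 ID@2 stall=0 (-) EX@3 MEM@4 WB@5
I1 ld r1 <- r2: IF@2 ID@3 stall=0 (-) EX@4 MEM@5 WB@6
I2 ld r2 <- r3: IF@3 ID@4 stall=1 (RAW on I0.r3 (WB@5)) EX@6 MEM@7 WB@8
I3 ld r2 <- r2: IF@4 ID@6 stall=2 (RAW on I2.r2 (WB@8)) EX@9 MEM@10 WB@11
I4 ld r3 <- r5: IF@6 ID@9 stall=0 (-) EX@10 MEM@11 WB@12
I5 sub r1 <- r1,r1: IF@9 ID@10 stall=0 (-) EX@11 MEM@12 WB@13
I6 sub r2 <- r2,r4: IF@10 ID@11 stall=0 (-) EX@12 MEM@13 WB@14

Answer: 5 6 8 11 12 13 14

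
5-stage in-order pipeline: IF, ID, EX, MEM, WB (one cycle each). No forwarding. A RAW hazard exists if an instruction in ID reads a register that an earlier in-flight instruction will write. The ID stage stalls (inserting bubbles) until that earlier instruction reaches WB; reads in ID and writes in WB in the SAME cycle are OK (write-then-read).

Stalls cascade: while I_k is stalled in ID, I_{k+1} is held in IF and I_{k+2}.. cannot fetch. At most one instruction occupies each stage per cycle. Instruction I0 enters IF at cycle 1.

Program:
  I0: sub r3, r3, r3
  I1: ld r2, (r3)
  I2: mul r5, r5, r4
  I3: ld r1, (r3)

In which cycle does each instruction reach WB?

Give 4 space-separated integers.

I0 sub r3 <- r3,r3: IF@1 ID@2 stall=0 (-) EX@3 MEM@4 WB@5
I1 ld r2 <- r3: IF@2 ID@3 stall=2 (RAW on I0.r3 (WB@5)) EX@6 MEM@7 WB@8
I2 mul r5 <- r5,r4: IF@3 ID@6 stall=0 (-) EX@7 MEM@8 WB@9
I3 ld r1 <- r3: IF@6 ID@7 stall=0 (-) EX@8 MEM@9 WB@10

Answer: 5 8 9 10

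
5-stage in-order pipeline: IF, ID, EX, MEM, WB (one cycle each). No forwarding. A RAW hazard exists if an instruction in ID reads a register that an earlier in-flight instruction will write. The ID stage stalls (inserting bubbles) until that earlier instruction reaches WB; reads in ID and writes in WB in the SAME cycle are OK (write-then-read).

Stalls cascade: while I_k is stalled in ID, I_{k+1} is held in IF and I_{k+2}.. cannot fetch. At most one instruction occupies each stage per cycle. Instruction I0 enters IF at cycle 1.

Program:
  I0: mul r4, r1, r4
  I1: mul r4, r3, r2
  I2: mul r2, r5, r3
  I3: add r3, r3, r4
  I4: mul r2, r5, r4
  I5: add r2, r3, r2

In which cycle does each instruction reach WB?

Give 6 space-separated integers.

Answer: 5 6 7 9 10 13

Derivation:
I0 mul r4 <- r1,r4: IF@1 ID@2 stall=0 (-) EX@3 MEM@4 WB@5
I1 mul r4 <- r3,r2: IF@2 ID@3 stall=0 (-) EX@4 MEM@5 WB@6
I2 mul r2 <- r5,r3: IF@3 ID@4 stall=0 (-) EX@5 MEM@6 WB@7
I3 add r3 <- r3,r4: IF@4 ID@5 stall=1 (RAW on I1.r4 (WB@6)) EX@7 MEM@8 WB@9
I4 mul r2 <- r5,r4: IF@5 ID@7 stall=0 (-) EX@8 MEM@9 WB@10
I5 add r2 <- r3,r2: IF@7 ID@8 stall=2 (RAW on I4.r2 (WB@10)) EX@11 MEM@12 WB@13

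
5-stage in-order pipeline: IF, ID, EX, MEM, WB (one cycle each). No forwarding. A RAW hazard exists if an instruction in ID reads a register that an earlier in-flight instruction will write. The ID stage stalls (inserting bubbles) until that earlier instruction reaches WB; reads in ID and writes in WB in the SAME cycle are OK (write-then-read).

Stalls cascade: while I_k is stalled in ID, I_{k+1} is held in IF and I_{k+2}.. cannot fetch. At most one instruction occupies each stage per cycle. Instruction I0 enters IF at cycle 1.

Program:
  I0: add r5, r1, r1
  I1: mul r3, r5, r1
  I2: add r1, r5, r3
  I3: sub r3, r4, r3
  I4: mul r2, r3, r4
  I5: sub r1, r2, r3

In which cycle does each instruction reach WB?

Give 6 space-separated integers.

I0 add r5 <- r1,r1: IF@1 ID@2 stall=0 (-) EX@3 MEM@4 WB@5
I1 mul r3 <- r5,r1: IF@2 ID@3 stall=2 (RAW on I0.r5 (WB@5)) EX@6 MEM@7 WB@8
I2 add r1 <- r5,r3: IF@3 ID@6 stall=2 (RAW on I1.r3 (WB@8)) EX@9 MEM@10 WB@11
I3 sub r3 <- r4,r3: IF@6 ID@9 stall=0 (-) EX@10 MEM@11 WB@12
I4 mul r2 <- r3,r4: IF@9 ID@10 stall=2 (RAW on I3.r3 (WB@12)) EX@13 MEM@14 WB@15
I5 sub r1 <- r2,r3: IF@10 ID@13 stall=2 (RAW on I4.r2 (WB@15)) EX@16 MEM@17 WB@18

Answer: 5 8 11 12 15 18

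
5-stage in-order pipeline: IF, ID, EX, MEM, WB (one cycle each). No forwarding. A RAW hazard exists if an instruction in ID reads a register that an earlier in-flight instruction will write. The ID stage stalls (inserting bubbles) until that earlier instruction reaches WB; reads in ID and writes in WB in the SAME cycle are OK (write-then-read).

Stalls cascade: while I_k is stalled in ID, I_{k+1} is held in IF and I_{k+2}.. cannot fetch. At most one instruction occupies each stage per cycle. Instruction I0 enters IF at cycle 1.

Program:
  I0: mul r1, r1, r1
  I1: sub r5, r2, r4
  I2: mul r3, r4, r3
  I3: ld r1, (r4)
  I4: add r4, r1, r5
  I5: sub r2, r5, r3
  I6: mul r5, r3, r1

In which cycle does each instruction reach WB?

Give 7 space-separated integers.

Answer: 5 6 7 8 11 12 13

Derivation:
I0 mul r1 <- r1,r1: IF@1 ID@2 stall=0 (-) EX@3 MEM@4 WB@5
I1 sub r5 <- r2,r4: IF@2 ID@3 stall=0 (-) EX@4 MEM@5 WB@6
I2 mul r3 <- r4,r3: IF@3 ID@4 stall=0 (-) EX@5 MEM@6 WB@7
I3 ld r1 <- r4: IF@4 ID@5 stall=0 (-) EX@6 MEM@7 WB@8
I4 add r4 <- r1,r5: IF@5 ID@6 stall=2 (RAW on I3.r1 (WB@8)) EX@9 MEM@10 WB@11
I5 sub r2 <- r5,r3: IF@6 ID@9 stall=0 (-) EX@10 MEM@11 WB@12
I6 mul r5 <- r3,r1: IF@9 ID@10 stall=0 (-) EX@11 MEM@12 WB@13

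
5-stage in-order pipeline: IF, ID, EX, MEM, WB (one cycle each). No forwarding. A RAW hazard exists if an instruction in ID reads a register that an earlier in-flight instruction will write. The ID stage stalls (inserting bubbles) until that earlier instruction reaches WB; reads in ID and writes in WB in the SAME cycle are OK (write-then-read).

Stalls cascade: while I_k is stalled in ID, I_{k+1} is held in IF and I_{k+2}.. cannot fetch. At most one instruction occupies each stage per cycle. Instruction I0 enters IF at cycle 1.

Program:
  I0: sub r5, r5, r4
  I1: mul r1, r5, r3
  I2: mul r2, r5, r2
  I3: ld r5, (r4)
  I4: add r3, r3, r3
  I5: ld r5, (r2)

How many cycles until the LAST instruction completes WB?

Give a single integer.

Answer: 12

Derivation:
I0 sub r5 <- r5,r4: IF@1 ID@2 stall=0 (-) EX@3 MEM@4 WB@5
I1 mul r1 <- r5,r3: IF@2 ID@3 stall=2 (RAW on I0.r5 (WB@5)) EX@6 MEM@7 WB@8
I2 mul r2 <- r5,r2: IF@3 ID@6 stall=0 (-) EX@7 MEM@8 WB@9
I3 ld r5 <- r4: IF@6 ID@7 stall=0 (-) EX@8 MEM@9 WB@10
I4 add r3 <- r3,r3: IF@7 ID@8 stall=0 (-) EX@9 MEM@10 WB@11
I5 ld r5 <- r2: IF@8 ID@9 stall=0 (-) EX@10 MEM@11 WB@12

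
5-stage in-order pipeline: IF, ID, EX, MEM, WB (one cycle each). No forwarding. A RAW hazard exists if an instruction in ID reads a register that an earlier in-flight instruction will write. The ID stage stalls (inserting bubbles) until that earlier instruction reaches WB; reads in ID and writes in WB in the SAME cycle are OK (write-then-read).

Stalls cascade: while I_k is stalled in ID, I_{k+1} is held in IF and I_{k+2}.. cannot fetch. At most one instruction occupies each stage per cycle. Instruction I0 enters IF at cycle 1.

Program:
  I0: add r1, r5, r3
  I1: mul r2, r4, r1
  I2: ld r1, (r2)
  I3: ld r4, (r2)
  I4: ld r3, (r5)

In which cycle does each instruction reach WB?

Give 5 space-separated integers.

Answer: 5 8 11 12 13

Derivation:
I0 add r1 <- r5,r3: IF@1 ID@2 stall=0 (-) EX@3 MEM@4 WB@5
I1 mul r2 <- r4,r1: IF@2 ID@3 stall=2 (RAW on I0.r1 (WB@5)) EX@6 MEM@7 WB@8
I2 ld r1 <- r2: IF@3 ID@6 stall=2 (RAW on I1.r2 (WB@8)) EX@9 MEM@10 WB@11
I3 ld r4 <- r2: IF@6 ID@9 stall=0 (-) EX@10 MEM@11 WB@12
I4 ld r3 <- r5: IF@9 ID@10 stall=0 (-) EX@11 MEM@12 WB@13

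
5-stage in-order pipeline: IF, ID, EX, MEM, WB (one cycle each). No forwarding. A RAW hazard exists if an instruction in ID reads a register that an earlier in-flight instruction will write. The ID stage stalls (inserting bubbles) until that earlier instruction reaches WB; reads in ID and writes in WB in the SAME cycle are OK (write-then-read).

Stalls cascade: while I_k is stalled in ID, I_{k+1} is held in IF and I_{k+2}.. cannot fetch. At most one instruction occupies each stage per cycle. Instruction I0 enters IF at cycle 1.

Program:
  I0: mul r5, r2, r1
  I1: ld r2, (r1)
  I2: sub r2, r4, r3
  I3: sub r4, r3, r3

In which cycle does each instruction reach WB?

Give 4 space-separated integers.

I0 mul r5 <- r2,r1: IF@1 ID@2 stall=0 (-) EX@3 MEM@4 WB@5
I1 ld r2 <- r1: IF@2 ID@3 stall=0 (-) EX@4 MEM@5 WB@6
I2 sub r2 <- r4,r3: IF@3 ID@4 stall=0 (-) EX@5 MEM@6 WB@7
I3 sub r4 <- r3,r3: IF@4 ID@5 stall=0 (-) EX@6 MEM@7 WB@8

Answer: 5 6 7 8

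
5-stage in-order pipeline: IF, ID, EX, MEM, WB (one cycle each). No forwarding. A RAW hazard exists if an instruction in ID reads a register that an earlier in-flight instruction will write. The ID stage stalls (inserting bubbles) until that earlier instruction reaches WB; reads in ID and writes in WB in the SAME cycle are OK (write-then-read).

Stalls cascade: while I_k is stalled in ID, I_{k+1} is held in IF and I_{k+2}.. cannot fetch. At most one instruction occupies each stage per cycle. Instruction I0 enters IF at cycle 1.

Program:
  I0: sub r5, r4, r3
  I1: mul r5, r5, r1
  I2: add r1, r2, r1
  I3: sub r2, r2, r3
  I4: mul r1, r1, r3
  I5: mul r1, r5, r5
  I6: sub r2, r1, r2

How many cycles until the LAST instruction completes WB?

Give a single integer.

Answer: 16

Derivation:
I0 sub r5 <- r4,r3: IF@1 ID@2 stall=0 (-) EX@3 MEM@4 WB@5
I1 mul r5 <- r5,r1: IF@2 ID@3 stall=2 (RAW on I0.r5 (WB@5)) EX@6 MEM@7 WB@8
I2 add r1 <- r2,r1: IF@3 ID@6 stall=0 (-) EX@7 MEM@8 WB@9
I3 sub r2 <- r2,r3: IF@6 ID@7 stall=0 (-) EX@8 MEM@9 WB@10
I4 mul r1 <- r1,r3: IF@7 ID@8 stall=1 (RAW on I2.r1 (WB@9)) EX@10 MEM@11 WB@12
I5 mul r1 <- r5,r5: IF@8 ID@10 stall=0 (-) EX@11 MEM@12 WB@13
I6 sub r2 <- r1,r2: IF@10 ID@11 stall=2 (RAW on I5.r1 (WB@13)) EX@14 MEM@15 WB@16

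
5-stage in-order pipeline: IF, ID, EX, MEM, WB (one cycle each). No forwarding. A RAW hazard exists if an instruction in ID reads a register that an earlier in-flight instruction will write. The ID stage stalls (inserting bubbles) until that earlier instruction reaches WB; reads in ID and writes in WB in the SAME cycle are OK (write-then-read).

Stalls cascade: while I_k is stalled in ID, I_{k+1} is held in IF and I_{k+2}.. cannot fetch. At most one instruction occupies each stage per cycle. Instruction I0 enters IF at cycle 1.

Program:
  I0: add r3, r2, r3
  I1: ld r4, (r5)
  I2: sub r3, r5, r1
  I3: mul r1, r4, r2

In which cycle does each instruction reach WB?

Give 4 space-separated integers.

I0 add r3 <- r2,r3: IF@1 ID@2 stall=0 (-) EX@3 MEM@4 WB@5
I1 ld r4 <- r5: IF@2 ID@3 stall=0 (-) EX@4 MEM@5 WB@6
I2 sub r3 <- r5,r1: IF@3 ID@4 stall=0 (-) EX@5 MEM@6 WB@7
I3 mul r1 <- r4,r2: IF@4 ID@5 stall=1 (RAW on I1.r4 (WB@6)) EX@7 MEM@8 WB@9

Answer: 5 6 7 9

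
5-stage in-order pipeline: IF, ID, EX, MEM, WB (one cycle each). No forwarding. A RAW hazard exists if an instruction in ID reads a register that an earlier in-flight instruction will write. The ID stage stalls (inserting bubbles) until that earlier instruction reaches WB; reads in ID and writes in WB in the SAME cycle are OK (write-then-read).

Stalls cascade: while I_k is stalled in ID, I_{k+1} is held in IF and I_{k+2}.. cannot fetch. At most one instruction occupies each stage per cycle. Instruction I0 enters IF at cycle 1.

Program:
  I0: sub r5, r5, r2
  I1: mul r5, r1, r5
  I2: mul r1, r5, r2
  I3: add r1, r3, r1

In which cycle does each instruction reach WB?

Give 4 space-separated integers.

I0 sub r5 <- r5,r2: IF@1 ID@2 stall=0 (-) EX@3 MEM@4 WB@5
I1 mul r5 <- r1,r5: IF@2 ID@3 stall=2 (RAW on I0.r5 (WB@5)) EX@6 MEM@7 WB@8
I2 mul r1 <- r5,r2: IF@3 ID@6 stall=2 (RAW on I1.r5 (WB@8)) EX@9 MEM@10 WB@11
I3 add r1 <- r3,r1: IF@6 ID@9 stall=2 (RAW on I2.r1 (WB@11)) EX@12 MEM@13 WB@14

Answer: 5 8 11 14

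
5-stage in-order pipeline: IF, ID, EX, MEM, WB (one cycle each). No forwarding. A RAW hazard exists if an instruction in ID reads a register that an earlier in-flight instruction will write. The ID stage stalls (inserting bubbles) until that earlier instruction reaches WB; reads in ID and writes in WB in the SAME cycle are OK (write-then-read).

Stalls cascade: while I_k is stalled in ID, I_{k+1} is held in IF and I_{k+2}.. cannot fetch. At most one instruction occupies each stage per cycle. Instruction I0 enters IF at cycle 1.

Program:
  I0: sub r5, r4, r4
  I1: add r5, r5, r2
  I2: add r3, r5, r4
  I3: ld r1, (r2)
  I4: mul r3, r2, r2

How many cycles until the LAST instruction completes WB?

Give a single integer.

Answer: 13

Derivation:
I0 sub r5 <- r4,r4: IF@1 ID@2 stall=0 (-) EX@3 MEM@4 WB@5
I1 add r5 <- r5,r2: IF@2 ID@3 stall=2 (RAW on I0.r5 (WB@5)) EX@6 MEM@7 WB@8
I2 add r3 <- r5,r4: IF@3 ID@6 stall=2 (RAW on I1.r5 (WB@8)) EX@9 MEM@10 WB@11
I3 ld r1 <- r2: IF@6 ID@9 stall=0 (-) EX@10 MEM@11 WB@12
I4 mul r3 <- r2,r2: IF@9 ID@10 stall=0 (-) EX@11 MEM@12 WB@13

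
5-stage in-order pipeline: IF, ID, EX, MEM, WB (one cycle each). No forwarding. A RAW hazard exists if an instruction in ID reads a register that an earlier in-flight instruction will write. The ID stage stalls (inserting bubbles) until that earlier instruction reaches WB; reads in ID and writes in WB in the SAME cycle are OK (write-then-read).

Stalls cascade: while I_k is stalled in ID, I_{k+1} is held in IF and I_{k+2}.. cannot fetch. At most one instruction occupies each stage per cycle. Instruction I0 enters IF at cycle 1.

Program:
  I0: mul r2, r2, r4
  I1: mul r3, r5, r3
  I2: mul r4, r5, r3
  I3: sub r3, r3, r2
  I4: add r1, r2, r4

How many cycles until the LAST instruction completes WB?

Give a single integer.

I0 mul r2 <- r2,r4: IF@1 ID@2 stall=0 (-) EX@3 MEM@4 WB@5
I1 mul r3 <- r5,r3: IF@2 ID@3 stall=0 (-) EX@4 MEM@5 WB@6
I2 mul r4 <- r5,r3: IF@3 ID@4 stall=2 (RAW on I1.r3 (WB@6)) EX@7 MEM@8 WB@9
I3 sub r3 <- r3,r2: IF@4 ID@7 stall=0 (-) EX@8 MEM@9 WB@10
I4 add r1 <- r2,r4: IF@7 ID@8 stall=1 (RAW on I2.r4 (WB@9)) EX@10 MEM@11 WB@12

Answer: 12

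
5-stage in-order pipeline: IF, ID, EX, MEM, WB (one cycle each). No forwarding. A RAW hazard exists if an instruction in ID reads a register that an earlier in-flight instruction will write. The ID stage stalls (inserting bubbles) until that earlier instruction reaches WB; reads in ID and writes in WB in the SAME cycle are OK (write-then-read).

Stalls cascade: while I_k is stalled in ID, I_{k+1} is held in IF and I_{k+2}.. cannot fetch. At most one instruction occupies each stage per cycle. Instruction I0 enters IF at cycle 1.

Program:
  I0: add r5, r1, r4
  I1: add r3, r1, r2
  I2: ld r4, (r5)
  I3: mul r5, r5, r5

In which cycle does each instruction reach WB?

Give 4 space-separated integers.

Answer: 5 6 8 9

Derivation:
I0 add r5 <- r1,r4: IF@1 ID@2 stall=0 (-) EX@3 MEM@4 WB@5
I1 add r3 <- r1,r2: IF@2 ID@3 stall=0 (-) EX@4 MEM@5 WB@6
I2 ld r4 <- r5: IF@3 ID@4 stall=1 (RAW on I0.r5 (WB@5)) EX@6 MEM@7 WB@8
I3 mul r5 <- r5,r5: IF@4 ID@6 stall=0 (-) EX@7 MEM@8 WB@9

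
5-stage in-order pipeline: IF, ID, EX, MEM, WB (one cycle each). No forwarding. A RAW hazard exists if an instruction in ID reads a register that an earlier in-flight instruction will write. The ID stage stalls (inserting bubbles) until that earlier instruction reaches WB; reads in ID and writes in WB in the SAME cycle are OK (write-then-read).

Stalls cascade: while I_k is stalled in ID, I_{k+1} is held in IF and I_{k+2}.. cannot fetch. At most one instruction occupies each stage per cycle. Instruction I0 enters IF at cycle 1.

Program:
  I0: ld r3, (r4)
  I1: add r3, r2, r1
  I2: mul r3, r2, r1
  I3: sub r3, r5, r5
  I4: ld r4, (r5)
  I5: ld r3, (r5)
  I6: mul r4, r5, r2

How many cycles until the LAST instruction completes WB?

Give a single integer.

I0 ld r3 <- r4: IF@1 ID@2 stall=0 (-) EX@3 MEM@4 WB@5
I1 add r3 <- r2,r1: IF@2 ID@3 stall=0 (-) EX@4 MEM@5 WB@6
I2 mul r3 <- r2,r1: IF@3 ID@4 stall=0 (-) EX@5 MEM@6 WB@7
I3 sub r3 <- r5,r5: IF@4 ID@5 stall=0 (-) EX@6 MEM@7 WB@8
I4 ld r4 <- r5: IF@5 ID@6 stall=0 (-) EX@7 MEM@8 WB@9
I5 ld r3 <- r5: IF@6 ID@7 stall=0 (-) EX@8 MEM@9 WB@10
I6 mul r4 <- r5,r2: IF@7 ID@8 stall=0 (-) EX@9 MEM@10 WB@11

Answer: 11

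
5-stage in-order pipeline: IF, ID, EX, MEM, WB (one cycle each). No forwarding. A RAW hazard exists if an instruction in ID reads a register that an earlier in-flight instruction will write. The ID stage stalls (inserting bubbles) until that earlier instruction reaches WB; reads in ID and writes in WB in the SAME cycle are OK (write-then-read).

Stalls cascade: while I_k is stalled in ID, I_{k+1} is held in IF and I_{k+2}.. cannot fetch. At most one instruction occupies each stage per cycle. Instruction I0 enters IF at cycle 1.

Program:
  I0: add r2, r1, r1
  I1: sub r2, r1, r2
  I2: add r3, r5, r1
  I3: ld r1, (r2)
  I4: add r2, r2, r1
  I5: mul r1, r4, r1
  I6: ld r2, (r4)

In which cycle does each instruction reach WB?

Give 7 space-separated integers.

I0 add r2 <- r1,r1: IF@1 ID@2 stall=0 (-) EX@3 MEM@4 WB@5
I1 sub r2 <- r1,r2: IF@2 ID@3 stall=2 (RAW on I0.r2 (WB@5)) EX@6 MEM@7 WB@8
I2 add r3 <- r5,r1: IF@3 ID@6 stall=0 (-) EX@7 MEM@8 WB@9
I3 ld r1 <- r2: IF@6 ID@7 stall=1 (RAW on I1.r2 (WB@8)) EX@9 MEM@10 WB@11
I4 add r2 <- r2,r1: IF@7 ID@9 stall=2 (RAW on I3.r1 (WB@11)) EX@12 MEM@13 WB@14
I5 mul r1 <- r4,r1: IF@9 ID@12 stall=0 (-) EX@13 MEM@14 WB@15
I6 ld r2 <- r4: IF@12 ID@13 stall=0 (-) EX@14 MEM@15 WB@16

Answer: 5 8 9 11 14 15 16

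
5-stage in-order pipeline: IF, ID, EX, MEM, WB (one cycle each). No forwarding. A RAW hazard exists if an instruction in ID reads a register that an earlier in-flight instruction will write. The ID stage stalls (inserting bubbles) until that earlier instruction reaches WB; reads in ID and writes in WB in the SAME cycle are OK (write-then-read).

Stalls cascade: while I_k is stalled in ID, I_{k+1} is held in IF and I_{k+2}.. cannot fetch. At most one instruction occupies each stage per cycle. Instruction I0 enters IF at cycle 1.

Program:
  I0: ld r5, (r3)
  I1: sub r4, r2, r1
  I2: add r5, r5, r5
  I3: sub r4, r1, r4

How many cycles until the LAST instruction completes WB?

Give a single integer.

Answer: 9

Derivation:
I0 ld r5 <- r3: IF@1 ID@2 stall=0 (-) EX@3 MEM@4 WB@5
I1 sub r4 <- r2,r1: IF@2 ID@3 stall=0 (-) EX@4 MEM@5 WB@6
I2 add r5 <- r5,r5: IF@3 ID@4 stall=1 (RAW on I0.r5 (WB@5)) EX@6 MEM@7 WB@8
I3 sub r4 <- r1,r4: IF@4 ID@6 stall=0 (-) EX@7 MEM@8 WB@9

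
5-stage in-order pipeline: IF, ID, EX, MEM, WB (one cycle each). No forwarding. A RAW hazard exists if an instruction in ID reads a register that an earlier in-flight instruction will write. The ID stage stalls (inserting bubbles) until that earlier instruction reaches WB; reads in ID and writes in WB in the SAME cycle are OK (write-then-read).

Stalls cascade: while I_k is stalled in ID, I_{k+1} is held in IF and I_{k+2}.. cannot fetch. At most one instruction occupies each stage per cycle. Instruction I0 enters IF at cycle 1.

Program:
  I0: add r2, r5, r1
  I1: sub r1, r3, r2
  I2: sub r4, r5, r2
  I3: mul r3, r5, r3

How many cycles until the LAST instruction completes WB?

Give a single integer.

I0 add r2 <- r5,r1: IF@1 ID@2 stall=0 (-) EX@3 MEM@4 WB@5
I1 sub r1 <- r3,r2: IF@2 ID@3 stall=2 (RAW on I0.r2 (WB@5)) EX@6 MEM@7 WB@8
I2 sub r4 <- r5,r2: IF@3 ID@6 stall=0 (-) EX@7 MEM@8 WB@9
I3 mul r3 <- r5,r3: IF@6 ID@7 stall=0 (-) EX@8 MEM@9 WB@10

Answer: 10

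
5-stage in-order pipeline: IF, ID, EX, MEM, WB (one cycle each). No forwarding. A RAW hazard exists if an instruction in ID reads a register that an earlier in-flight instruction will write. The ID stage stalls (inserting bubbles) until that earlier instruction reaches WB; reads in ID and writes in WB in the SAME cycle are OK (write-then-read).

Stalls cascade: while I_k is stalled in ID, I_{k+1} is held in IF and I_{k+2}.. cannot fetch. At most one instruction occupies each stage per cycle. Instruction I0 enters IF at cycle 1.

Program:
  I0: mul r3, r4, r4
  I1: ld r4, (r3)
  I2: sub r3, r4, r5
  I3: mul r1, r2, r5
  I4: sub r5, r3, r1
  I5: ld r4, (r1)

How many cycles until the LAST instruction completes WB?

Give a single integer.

I0 mul r3 <- r4,r4: IF@1 ID@2 stall=0 (-) EX@3 MEM@4 WB@5
I1 ld r4 <- r3: IF@2 ID@3 stall=2 (RAW on I0.r3 (WB@5)) EX@6 MEM@7 WB@8
I2 sub r3 <- r4,r5: IF@3 ID@6 stall=2 (RAW on I1.r4 (WB@8)) EX@9 MEM@10 WB@11
I3 mul r1 <- r2,r5: IF@6 ID@9 stall=0 (-) EX@10 MEM@11 WB@12
I4 sub r5 <- r3,r1: IF@9 ID@10 stall=2 (RAW on I3.r1 (WB@12)) EX@13 MEM@14 WB@15
I5 ld r4 <- r1: IF@10 ID@13 stall=0 (-) EX@14 MEM@15 WB@16

Answer: 16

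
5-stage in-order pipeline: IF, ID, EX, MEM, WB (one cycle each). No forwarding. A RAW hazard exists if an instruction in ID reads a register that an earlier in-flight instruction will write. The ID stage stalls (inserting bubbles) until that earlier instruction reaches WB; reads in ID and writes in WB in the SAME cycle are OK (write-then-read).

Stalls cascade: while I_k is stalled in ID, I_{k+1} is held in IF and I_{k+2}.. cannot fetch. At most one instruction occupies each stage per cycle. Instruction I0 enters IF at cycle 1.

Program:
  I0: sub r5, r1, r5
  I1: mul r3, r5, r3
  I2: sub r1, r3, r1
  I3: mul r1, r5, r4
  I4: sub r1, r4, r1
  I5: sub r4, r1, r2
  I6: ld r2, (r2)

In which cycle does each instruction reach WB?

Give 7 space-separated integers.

I0 sub r5 <- r1,r5: IF@1 ID@2 stall=0 (-) EX@3 MEM@4 WB@5
I1 mul r3 <- r5,r3: IF@2 ID@3 stall=2 (RAW on I0.r5 (WB@5)) EX@6 MEM@7 WB@8
I2 sub r1 <- r3,r1: IF@3 ID@6 stall=2 (RAW on I1.r3 (WB@8)) EX@9 MEM@10 WB@11
I3 mul r1 <- r5,r4: IF@6 ID@9 stall=0 (-) EX@10 MEM@11 WB@12
I4 sub r1 <- r4,r1: IF@9 ID@10 stall=2 (RAW on I3.r1 (WB@12)) EX@13 MEM@14 WB@15
I5 sub r4 <- r1,r2: IF@10 ID@13 stall=2 (RAW on I4.r1 (WB@15)) EX@16 MEM@17 WB@18
I6 ld r2 <- r2: IF@13 ID@16 stall=0 (-) EX@17 MEM@18 WB@19

Answer: 5 8 11 12 15 18 19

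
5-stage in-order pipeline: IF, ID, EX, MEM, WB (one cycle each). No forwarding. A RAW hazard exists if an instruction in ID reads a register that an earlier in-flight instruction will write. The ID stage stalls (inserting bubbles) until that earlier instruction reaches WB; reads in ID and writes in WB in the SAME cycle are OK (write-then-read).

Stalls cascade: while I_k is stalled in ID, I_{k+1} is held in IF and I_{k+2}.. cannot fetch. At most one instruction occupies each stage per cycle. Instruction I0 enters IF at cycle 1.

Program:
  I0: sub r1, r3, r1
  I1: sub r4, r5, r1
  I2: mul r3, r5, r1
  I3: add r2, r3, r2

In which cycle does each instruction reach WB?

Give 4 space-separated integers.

I0 sub r1 <- r3,r1: IF@1 ID@2 stall=0 (-) EX@3 MEM@4 WB@5
I1 sub r4 <- r5,r1: IF@2 ID@3 stall=2 (RAW on I0.r1 (WB@5)) EX@6 MEM@7 WB@8
I2 mul r3 <- r5,r1: IF@3 ID@6 stall=0 (-) EX@7 MEM@8 WB@9
I3 add r2 <- r3,r2: IF@6 ID@7 stall=2 (RAW on I2.r3 (WB@9)) EX@10 MEM@11 WB@12

Answer: 5 8 9 12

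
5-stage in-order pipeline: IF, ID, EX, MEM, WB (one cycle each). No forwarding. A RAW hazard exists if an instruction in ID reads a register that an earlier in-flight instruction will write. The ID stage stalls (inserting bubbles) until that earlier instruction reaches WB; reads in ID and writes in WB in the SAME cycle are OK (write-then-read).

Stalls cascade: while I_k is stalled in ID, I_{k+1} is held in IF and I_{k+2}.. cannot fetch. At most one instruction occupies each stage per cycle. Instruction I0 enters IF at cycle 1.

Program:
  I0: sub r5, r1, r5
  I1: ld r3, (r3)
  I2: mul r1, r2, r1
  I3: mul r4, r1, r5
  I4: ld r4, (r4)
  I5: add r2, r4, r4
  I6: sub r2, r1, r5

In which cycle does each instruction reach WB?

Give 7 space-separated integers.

I0 sub r5 <- r1,r5: IF@1 ID@2 stall=0 (-) EX@3 MEM@4 WB@5
I1 ld r3 <- r3: IF@2 ID@3 stall=0 (-) EX@4 MEM@5 WB@6
I2 mul r1 <- r2,r1: IF@3 ID@4 stall=0 (-) EX@5 MEM@6 WB@7
I3 mul r4 <- r1,r5: IF@4 ID@5 stall=2 (RAW on I2.r1 (WB@7)) EX@8 MEM@9 WB@10
I4 ld r4 <- r4: IF@5 ID@8 stall=2 (RAW on I3.r4 (WB@10)) EX@11 MEM@12 WB@13
I5 add r2 <- r4,r4: IF@8 ID@11 stall=2 (RAW on I4.r4 (WB@13)) EX@14 MEM@15 WB@16
I6 sub r2 <- r1,r5: IF@11 ID@14 stall=0 (-) EX@15 MEM@16 WB@17

Answer: 5 6 7 10 13 16 17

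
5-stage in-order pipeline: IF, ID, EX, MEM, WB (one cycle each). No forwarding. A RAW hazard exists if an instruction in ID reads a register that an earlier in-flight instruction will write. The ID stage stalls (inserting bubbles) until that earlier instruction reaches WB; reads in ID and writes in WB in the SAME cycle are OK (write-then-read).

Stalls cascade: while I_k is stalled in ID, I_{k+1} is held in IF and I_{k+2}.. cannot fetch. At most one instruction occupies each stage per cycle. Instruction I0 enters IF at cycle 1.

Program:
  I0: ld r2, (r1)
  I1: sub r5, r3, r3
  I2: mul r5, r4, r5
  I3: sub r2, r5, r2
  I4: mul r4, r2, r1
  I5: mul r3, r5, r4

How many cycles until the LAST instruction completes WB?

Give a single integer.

Answer: 18

Derivation:
I0 ld r2 <- r1: IF@1 ID@2 stall=0 (-) EX@3 MEM@4 WB@5
I1 sub r5 <- r3,r3: IF@2 ID@3 stall=0 (-) EX@4 MEM@5 WB@6
I2 mul r5 <- r4,r5: IF@3 ID@4 stall=2 (RAW on I1.r5 (WB@6)) EX@7 MEM@8 WB@9
I3 sub r2 <- r5,r2: IF@4 ID@7 stall=2 (RAW on I2.r5 (WB@9)) EX@10 MEM@11 WB@12
I4 mul r4 <- r2,r1: IF@7 ID@10 stall=2 (RAW on I3.r2 (WB@12)) EX@13 MEM@14 WB@15
I5 mul r3 <- r5,r4: IF@10 ID@13 stall=2 (RAW on I4.r4 (WB@15)) EX@16 MEM@17 WB@18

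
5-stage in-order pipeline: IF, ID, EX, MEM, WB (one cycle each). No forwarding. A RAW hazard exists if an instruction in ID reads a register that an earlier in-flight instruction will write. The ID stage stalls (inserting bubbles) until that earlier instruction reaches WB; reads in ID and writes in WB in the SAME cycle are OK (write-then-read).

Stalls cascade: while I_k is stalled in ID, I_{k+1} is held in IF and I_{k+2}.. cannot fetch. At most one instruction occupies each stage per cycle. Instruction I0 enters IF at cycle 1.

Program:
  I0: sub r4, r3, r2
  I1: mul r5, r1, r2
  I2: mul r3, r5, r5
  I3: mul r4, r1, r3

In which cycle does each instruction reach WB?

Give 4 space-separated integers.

Answer: 5 6 9 12

Derivation:
I0 sub r4 <- r3,r2: IF@1 ID@2 stall=0 (-) EX@3 MEM@4 WB@5
I1 mul r5 <- r1,r2: IF@2 ID@3 stall=0 (-) EX@4 MEM@5 WB@6
I2 mul r3 <- r5,r5: IF@3 ID@4 stall=2 (RAW on I1.r5 (WB@6)) EX@7 MEM@8 WB@9
I3 mul r4 <- r1,r3: IF@4 ID@7 stall=2 (RAW on I2.r3 (WB@9)) EX@10 MEM@11 WB@12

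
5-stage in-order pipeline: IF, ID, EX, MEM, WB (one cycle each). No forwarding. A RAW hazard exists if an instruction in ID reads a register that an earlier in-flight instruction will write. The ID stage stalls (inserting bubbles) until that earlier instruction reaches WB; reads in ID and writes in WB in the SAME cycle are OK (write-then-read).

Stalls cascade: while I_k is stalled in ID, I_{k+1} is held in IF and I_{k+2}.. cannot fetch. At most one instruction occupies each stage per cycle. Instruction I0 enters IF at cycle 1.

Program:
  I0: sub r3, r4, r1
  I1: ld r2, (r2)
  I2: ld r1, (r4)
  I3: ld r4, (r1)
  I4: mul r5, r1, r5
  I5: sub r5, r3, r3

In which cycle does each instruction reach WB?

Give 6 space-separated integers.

Answer: 5 6 7 10 11 12

Derivation:
I0 sub r3 <- r4,r1: IF@1 ID@2 stall=0 (-) EX@3 MEM@4 WB@5
I1 ld r2 <- r2: IF@2 ID@3 stall=0 (-) EX@4 MEM@5 WB@6
I2 ld r1 <- r4: IF@3 ID@4 stall=0 (-) EX@5 MEM@6 WB@7
I3 ld r4 <- r1: IF@4 ID@5 stall=2 (RAW on I2.r1 (WB@7)) EX@8 MEM@9 WB@10
I4 mul r5 <- r1,r5: IF@5 ID@8 stall=0 (-) EX@9 MEM@10 WB@11
I5 sub r5 <- r3,r3: IF@8 ID@9 stall=0 (-) EX@10 MEM@11 WB@12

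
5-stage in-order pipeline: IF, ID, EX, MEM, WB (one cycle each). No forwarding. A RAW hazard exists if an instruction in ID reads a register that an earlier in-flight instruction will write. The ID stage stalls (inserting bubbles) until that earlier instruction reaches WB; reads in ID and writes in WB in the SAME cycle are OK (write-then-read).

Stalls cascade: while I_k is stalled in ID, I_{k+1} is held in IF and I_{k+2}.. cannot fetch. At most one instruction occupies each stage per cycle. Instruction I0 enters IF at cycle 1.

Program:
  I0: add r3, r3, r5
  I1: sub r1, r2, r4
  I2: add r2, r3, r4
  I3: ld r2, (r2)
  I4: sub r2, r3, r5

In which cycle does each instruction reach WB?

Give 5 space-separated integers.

I0 add r3 <- r3,r5: IF@1 ID@2 stall=0 (-) EX@3 MEM@4 WB@5
I1 sub r1 <- r2,r4: IF@2 ID@3 stall=0 (-) EX@4 MEM@5 WB@6
I2 add r2 <- r3,r4: IF@3 ID@4 stall=1 (RAW on I0.r3 (WB@5)) EX@6 MEM@7 WB@8
I3 ld r2 <- r2: IF@4 ID@6 stall=2 (RAW on I2.r2 (WB@8)) EX@9 MEM@10 WB@11
I4 sub r2 <- r3,r5: IF@6 ID@9 stall=0 (-) EX@10 MEM@11 WB@12

Answer: 5 6 8 11 12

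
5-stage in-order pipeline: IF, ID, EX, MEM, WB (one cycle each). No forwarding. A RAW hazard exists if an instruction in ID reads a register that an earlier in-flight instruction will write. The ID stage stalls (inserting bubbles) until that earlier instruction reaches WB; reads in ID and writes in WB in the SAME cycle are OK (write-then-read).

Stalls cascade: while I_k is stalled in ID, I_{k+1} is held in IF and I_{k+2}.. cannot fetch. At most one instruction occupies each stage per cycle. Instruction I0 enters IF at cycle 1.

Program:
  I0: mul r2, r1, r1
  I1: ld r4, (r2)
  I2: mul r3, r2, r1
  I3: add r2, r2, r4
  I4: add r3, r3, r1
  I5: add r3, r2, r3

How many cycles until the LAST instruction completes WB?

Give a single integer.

Answer: 15

Derivation:
I0 mul r2 <- r1,r1: IF@1 ID@2 stall=0 (-) EX@3 MEM@4 WB@5
I1 ld r4 <- r2: IF@2 ID@3 stall=2 (RAW on I0.r2 (WB@5)) EX@6 MEM@7 WB@8
I2 mul r3 <- r2,r1: IF@3 ID@6 stall=0 (-) EX@7 MEM@8 WB@9
I3 add r2 <- r2,r4: IF@6 ID@7 stall=1 (RAW on I1.r4 (WB@8)) EX@9 MEM@10 WB@11
I4 add r3 <- r3,r1: IF@7 ID@9 stall=0 (-) EX@10 MEM@11 WB@12
I5 add r3 <- r2,r3: IF@9 ID@10 stall=2 (RAW on I4.r3 (WB@12)) EX@13 MEM@14 WB@15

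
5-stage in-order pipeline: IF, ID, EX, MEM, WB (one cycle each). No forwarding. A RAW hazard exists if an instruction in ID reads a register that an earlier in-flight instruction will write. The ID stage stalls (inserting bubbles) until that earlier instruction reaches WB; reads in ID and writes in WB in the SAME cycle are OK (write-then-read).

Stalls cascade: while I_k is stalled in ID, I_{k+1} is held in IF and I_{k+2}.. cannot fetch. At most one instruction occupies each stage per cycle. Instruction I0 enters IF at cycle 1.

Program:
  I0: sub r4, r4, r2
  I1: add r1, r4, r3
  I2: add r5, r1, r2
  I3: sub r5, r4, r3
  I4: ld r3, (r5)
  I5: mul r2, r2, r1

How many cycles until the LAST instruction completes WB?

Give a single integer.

I0 sub r4 <- r4,r2: IF@1 ID@2 stall=0 (-) EX@3 MEM@4 WB@5
I1 add r1 <- r4,r3: IF@2 ID@3 stall=2 (RAW on I0.r4 (WB@5)) EX@6 MEM@7 WB@8
I2 add r5 <- r1,r2: IF@3 ID@6 stall=2 (RAW on I1.r1 (WB@8)) EX@9 MEM@10 WB@11
I3 sub r5 <- r4,r3: IF@6 ID@9 stall=0 (-) EX@10 MEM@11 WB@12
I4 ld r3 <- r5: IF@9 ID@10 stall=2 (RAW on I3.r5 (WB@12)) EX@13 MEM@14 WB@15
I5 mul r2 <- r2,r1: IF@10 ID@13 stall=0 (-) EX@14 MEM@15 WB@16

Answer: 16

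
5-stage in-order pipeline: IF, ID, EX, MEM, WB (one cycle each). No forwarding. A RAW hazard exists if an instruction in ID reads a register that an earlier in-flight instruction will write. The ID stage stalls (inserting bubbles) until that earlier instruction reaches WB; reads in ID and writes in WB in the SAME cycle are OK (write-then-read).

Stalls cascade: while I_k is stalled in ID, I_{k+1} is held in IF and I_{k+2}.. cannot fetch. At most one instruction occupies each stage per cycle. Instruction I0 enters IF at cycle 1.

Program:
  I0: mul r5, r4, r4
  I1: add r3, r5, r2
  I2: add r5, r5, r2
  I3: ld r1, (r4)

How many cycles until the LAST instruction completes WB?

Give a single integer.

Answer: 10

Derivation:
I0 mul r5 <- r4,r4: IF@1 ID@2 stall=0 (-) EX@3 MEM@4 WB@5
I1 add r3 <- r5,r2: IF@2 ID@3 stall=2 (RAW on I0.r5 (WB@5)) EX@6 MEM@7 WB@8
I2 add r5 <- r5,r2: IF@3 ID@6 stall=0 (-) EX@7 MEM@8 WB@9
I3 ld r1 <- r4: IF@6 ID@7 stall=0 (-) EX@8 MEM@9 WB@10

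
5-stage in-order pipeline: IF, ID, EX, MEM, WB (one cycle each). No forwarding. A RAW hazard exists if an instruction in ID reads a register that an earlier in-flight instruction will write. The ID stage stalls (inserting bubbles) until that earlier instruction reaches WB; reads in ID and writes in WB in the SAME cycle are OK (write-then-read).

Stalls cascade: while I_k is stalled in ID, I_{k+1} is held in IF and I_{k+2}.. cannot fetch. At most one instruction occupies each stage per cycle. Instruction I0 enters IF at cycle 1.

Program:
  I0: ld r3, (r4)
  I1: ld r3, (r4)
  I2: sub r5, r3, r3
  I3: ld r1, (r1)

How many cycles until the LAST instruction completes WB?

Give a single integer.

Answer: 10

Derivation:
I0 ld r3 <- r4: IF@1 ID@2 stall=0 (-) EX@3 MEM@4 WB@5
I1 ld r3 <- r4: IF@2 ID@3 stall=0 (-) EX@4 MEM@5 WB@6
I2 sub r5 <- r3,r3: IF@3 ID@4 stall=2 (RAW on I1.r3 (WB@6)) EX@7 MEM@8 WB@9
I3 ld r1 <- r1: IF@4 ID@7 stall=0 (-) EX@8 MEM@9 WB@10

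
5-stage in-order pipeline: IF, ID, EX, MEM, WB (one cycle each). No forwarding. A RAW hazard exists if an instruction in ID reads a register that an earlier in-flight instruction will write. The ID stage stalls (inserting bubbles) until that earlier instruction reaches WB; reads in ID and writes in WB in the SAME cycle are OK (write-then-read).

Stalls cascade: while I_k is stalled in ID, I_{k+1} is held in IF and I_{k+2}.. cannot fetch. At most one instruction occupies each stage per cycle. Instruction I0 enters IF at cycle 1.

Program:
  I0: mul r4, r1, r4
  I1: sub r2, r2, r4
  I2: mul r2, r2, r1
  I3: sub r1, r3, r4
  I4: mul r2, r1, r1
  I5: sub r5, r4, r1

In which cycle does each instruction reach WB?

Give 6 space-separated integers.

Answer: 5 8 11 12 15 16

Derivation:
I0 mul r4 <- r1,r4: IF@1 ID@2 stall=0 (-) EX@3 MEM@4 WB@5
I1 sub r2 <- r2,r4: IF@2 ID@3 stall=2 (RAW on I0.r4 (WB@5)) EX@6 MEM@7 WB@8
I2 mul r2 <- r2,r1: IF@3 ID@6 stall=2 (RAW on I1.r2 (WB@8)) EX@9 MEM@10 WB@11
I3 sub r1 <- r3,r4: IF@6 ID@9 stall=0 (-) EX@10 MEM@11 WB@12
I4 mul r2 <- r1,r1: IF@9 ID@10 stall=2 (RAW on I3.r1 (WB@12)) EX@13 MEM@14 WB@15
I5 sub r5 <- r4,r1: IF@10 ID@13 stall=0 (-) EX@14 MEM@15 WB@16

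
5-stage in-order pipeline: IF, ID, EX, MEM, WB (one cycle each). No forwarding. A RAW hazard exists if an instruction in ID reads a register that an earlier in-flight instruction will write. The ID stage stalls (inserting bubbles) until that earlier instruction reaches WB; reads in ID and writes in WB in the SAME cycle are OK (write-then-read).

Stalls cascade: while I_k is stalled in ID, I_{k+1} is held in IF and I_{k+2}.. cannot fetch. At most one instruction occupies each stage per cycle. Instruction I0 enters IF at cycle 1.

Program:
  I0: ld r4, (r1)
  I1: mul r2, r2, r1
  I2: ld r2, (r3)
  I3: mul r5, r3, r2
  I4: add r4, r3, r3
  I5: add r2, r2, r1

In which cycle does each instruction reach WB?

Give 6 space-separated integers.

I0 ld r4 <- r1: IF@1 ID@2 stall=0 (-) EX@3 MEM@4 WB@5
I1 mul r2 <- r2,r1: IF@2 ID@3 stall=0 (-) EX@4 MEM@5 WB@6
I2 ld r2 <- r3: IF@3 ID@4 stall=0 (-) EX@5 MEM@6 WB@7
I3 mul r5 <- r3,r2: IF@4 ID@5 stall=2 (RAW on I2.r2 (WB@7)) EX@8 MEM@9 WB@10
I4 add r4 <- r3,r3: IF@5 ID@8 stall=0 (-) EX@9 MEM@10 WB@11
I5 add r2 <- r2,r1: IF@8 ID@9 stall=0 (-) EX@10 MEM@11 WB@12

Answer: 5 6 7 10 11 12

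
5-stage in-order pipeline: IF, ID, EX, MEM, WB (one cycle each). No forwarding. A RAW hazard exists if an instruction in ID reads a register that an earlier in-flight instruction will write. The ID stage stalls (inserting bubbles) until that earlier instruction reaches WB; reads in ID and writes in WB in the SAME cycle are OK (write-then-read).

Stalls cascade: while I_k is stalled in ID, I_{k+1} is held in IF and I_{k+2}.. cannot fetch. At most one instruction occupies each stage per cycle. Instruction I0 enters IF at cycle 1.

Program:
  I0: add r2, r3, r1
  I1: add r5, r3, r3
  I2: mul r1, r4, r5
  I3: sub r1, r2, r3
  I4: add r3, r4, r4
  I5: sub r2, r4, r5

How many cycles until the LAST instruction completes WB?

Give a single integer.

Answer: 12

Derivation:
I0 add r2 <- r3,r1: IF@1 ID@2 stall=0 (-) EX@3 MEM@4 WB@5
I1 add r5 <- r3,r3: IF@2 ID@3 stall=0 (-) EX@4 MEM@5 WB@6
I2 mul r1 <- r4,r5: IF@3 ID@4 stall=2 (RAW on I1.r5 (WB@6)) EX@7 MEM@8 WB@9
I3 sub r1 <- r2,r3: IF@4 ID@7 stall=0 (-) EX@8 MEM@9 WB@10
I4 add r3 <- r4,r4: IF@7 ID@8 stall=0 (-) EX@9 MEM@10 WB@11
I5 sub r2 <- r4,r5: IF@8 ID@9 stall=0 (-) EX@10 MEM@11 WB@12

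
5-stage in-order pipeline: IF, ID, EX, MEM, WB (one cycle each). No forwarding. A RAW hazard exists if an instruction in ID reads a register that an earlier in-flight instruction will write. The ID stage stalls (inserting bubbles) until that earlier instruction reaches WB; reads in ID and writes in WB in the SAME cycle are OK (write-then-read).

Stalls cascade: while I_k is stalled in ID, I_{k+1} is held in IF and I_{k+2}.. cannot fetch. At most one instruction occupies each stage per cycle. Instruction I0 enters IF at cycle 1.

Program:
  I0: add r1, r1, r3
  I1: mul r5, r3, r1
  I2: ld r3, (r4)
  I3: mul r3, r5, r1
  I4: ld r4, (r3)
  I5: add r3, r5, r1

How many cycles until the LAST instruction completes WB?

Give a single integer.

I0 add r1 <- r1,r3: IF@1 ID@2 stall=0 (-) EX@3 MEM@4 WB@5
I1 mul r5 <- r3,r1: IF@2 ID@3 stall=2 (RAW on I0.r1 (WB@5)) EX@6 MEM@7 WB@8
I2 ld r3 <- r4: IF@3 ID@6 stall=0 (-) EX@7 MEM@8 WB@9
I3 mul r3 <- r5,r1: IF@6 ID@7 stall=1 (RAW on I1.r5 (WB@8)) EX@9 MEM@10 WB@11
I4 ld r4 <- r3: IF@7 ID@9 stall=2 (RAW on I3.r3 (WB@11)) EX@12 MEM@13 WB@14
I5 add r3 <- r5,r1: IF@9 ID@12 stall=0 (-) EX@13 MEM@14 WB@15

Answer: 15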